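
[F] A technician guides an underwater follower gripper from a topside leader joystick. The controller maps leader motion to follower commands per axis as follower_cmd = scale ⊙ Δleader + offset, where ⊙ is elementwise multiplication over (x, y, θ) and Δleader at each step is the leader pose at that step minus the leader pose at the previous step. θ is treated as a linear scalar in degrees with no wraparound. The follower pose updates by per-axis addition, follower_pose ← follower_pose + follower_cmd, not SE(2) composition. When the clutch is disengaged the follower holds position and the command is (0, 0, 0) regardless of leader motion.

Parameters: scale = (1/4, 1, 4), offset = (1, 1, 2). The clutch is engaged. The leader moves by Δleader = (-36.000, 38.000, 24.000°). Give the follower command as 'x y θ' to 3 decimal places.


axis x: 1/4·-36.000 + 1 = -8.000
axis y: 1·38.000 + 1 = 39.000
axis θ: 4·24.000 + 2 = 98.000

-8.000 39.000 98.000


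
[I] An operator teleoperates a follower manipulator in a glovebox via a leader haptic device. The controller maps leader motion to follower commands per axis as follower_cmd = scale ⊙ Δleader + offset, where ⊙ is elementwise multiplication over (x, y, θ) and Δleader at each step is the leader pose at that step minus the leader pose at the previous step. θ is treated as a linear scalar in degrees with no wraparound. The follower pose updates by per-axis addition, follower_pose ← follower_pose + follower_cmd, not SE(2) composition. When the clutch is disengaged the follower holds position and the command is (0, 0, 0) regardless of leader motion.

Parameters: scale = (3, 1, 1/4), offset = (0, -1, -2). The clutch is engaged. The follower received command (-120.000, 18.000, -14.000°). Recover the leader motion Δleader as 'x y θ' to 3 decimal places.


-40.000 19.000 -48.000

axis x: (-120.000 − 0) / (3) = -40.000
axis y: (18.000 − -1) / (1) = 19.000
axis θ: (-14.000 − -2) / (1/4) = -48.000


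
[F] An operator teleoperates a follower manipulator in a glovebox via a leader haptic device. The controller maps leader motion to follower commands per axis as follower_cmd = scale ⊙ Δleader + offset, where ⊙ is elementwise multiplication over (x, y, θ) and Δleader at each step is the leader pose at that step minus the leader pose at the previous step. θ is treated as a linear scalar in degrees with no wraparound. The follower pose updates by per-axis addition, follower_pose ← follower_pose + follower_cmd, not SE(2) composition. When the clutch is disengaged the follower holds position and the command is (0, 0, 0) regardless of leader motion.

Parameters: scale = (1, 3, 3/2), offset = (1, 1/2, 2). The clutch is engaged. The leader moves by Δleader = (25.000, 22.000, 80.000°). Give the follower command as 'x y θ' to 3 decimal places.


axis x: 1·25.000 + 1 = 26.000
axis y: 3·22.000 + 1/2 = 66.500
axis θ: 3/2·80.000 + 2 = 122.000

26.000 66.500 122.000


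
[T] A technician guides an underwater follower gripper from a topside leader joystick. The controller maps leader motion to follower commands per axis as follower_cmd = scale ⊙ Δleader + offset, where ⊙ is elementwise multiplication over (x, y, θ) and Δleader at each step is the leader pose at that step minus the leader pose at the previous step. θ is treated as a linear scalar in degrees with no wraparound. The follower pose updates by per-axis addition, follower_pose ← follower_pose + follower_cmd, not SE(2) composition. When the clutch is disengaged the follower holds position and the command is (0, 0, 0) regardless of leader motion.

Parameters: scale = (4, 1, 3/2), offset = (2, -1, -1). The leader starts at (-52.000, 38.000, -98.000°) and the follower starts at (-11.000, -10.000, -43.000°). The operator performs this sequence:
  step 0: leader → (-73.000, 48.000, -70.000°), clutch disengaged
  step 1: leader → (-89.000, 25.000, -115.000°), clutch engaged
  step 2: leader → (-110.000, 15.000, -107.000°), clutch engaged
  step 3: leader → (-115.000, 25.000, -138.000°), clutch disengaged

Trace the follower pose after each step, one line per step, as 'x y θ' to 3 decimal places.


-11.000 -10.000 -43.000
-73.000 -34.000 -111.500
-155.000 -45.000 -100.500
-155.000 -45.000 -100.500

step 0: Δleader=(-21.000, 10.000, 28.000°), disengaged; cmd=(0,0,0) → follower holds at (-11.000, -10.000, -43.000°)
step 1: Δleader=(-16.000, -23.000, -45.000°), engaged; cmd=(-62.000, -24.000, -68.500°) → follower=(-73.000, -34.000, -111.500°)
step 2: Δleader=(-21.000, -10.000, 8.000°), engaged; cmd=(-82.000, -11.000, 11.000°) → follower=(-155.000, -45.000, -100.500°)
step 3: Δleader=(-5.000, 10.000, -31.000°), disengaged; cmd=(0,0,0) → follower holds at (-155.000, -45.000, -100.500°)


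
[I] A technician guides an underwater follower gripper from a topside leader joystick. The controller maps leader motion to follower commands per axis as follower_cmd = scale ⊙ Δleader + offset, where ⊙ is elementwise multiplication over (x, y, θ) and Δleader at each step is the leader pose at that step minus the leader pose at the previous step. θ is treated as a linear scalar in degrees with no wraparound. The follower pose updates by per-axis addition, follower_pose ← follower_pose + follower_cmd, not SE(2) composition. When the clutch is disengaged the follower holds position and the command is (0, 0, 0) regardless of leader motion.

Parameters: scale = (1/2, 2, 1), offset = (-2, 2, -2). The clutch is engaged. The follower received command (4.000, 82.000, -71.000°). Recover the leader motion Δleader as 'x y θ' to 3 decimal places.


12.000 40.000 -69.000

axis x: (4.000 − -2) / (1/2) = 12.000
axis y: (82.000 − 2) / (2) = 40.000
axis θ: (-71.000 − -2) / (1) = -69.000


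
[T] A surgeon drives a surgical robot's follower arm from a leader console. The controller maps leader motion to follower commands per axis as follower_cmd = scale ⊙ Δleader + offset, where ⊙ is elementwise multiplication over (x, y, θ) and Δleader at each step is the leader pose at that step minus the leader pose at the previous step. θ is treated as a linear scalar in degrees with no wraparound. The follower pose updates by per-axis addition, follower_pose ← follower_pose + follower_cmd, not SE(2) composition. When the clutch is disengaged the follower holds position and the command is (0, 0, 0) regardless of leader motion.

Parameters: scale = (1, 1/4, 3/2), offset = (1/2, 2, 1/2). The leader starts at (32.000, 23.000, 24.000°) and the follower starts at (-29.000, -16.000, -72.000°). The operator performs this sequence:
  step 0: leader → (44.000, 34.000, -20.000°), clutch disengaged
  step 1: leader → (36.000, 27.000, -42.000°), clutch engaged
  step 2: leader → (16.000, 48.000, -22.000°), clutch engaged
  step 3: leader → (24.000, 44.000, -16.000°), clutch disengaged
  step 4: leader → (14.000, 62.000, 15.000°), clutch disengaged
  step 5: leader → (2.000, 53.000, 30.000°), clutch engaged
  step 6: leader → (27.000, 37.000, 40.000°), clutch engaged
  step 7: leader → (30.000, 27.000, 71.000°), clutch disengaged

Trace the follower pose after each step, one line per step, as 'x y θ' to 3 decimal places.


step 0: Δleader=(12.000, 11.000, -44.000°), disengaged; cmd=(0,0,0) → follower holds at (-29.000, -16.000, -72.000°)
step 1: Δleader=(-8.000, -7.000, -22.000°), engaged; cmd=(-7.500, 0.250, -32.500°) → follower=(-36.500, -15.750, -104.500°)
step 2: Δleader=(-20.000, 21.000, 20.000°), engaged; cmd=(-19.500, 7.250, 30.500°) → follower=(-56.000, -8.500, -74.000°)
step 3: Δleader=(8.000, -4.000, 6.000°), disengaged; cmd=(0,0,0) → follower holds at (-56.000, -8.500, -74.000°)
step 4: Δleader=(-10.000, 18.000, 31.000°), disengaged; cmd=(0,0,0) → follower holds at (-56.000, -8.500, -74.000°)
step 5: Δleader=(-12.000, -9.000, 15.000°), engaged; cmd=(-11.500, -0.250, 23.000°) → follower=(-67.500, -8.750, -51.000°)
step 6: Δleader=(25.000, -16.000, 10.000°), engaged; cmd=(25.500, -2.000, 15.500°) → follower=(-42.000, -10.750, -35.500°)
step 7: Δleader=(3.000, -10.000, 31.000°), disengaged; cmd=(0,0,0) → follower holds at (-42.000, -10.750, -35.500°)

-29.000 -16.000 -72.000
-36.500 -15.750 -104.500
-56.000 -8.500 -74.000
-56.000 -8.500 -74.000
-56.000 -8.500 -74.000
-67.500 -8.750 -51.000
-42.000 -10.750 -35.500
-42.000 -10.750 -35.500


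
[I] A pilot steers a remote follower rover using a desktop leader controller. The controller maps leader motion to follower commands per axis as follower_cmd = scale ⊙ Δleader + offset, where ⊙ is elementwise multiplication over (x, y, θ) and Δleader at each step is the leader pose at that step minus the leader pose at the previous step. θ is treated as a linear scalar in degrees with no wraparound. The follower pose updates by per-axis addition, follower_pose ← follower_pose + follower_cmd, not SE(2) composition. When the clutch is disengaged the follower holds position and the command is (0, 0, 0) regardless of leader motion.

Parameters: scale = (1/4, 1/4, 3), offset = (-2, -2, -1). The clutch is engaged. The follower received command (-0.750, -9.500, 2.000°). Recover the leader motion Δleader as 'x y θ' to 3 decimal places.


5.000 -30.000 1.000

axis x: (-0.750 − -2) / (1/4) = 5.000
axis y: (-9.500 − -2) / (1/4) = -30.000
axis θ: (2.000 − -1) / (3) = 1.000


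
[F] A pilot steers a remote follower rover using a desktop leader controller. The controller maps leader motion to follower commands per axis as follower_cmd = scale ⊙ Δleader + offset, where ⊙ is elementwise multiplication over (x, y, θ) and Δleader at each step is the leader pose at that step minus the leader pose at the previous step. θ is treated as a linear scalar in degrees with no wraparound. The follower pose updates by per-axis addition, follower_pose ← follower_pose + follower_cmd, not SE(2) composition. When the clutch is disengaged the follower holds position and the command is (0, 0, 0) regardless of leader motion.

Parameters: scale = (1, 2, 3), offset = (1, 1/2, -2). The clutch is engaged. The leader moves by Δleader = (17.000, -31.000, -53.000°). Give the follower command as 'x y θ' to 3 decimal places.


18.000 -61.500 -161.000

axis x: 1·17.000 + 1 = 18.000
axis y: 2·-31.000 + 1/2 = -61.500
axis θ: 3·-53.000 + -2 = -161.000


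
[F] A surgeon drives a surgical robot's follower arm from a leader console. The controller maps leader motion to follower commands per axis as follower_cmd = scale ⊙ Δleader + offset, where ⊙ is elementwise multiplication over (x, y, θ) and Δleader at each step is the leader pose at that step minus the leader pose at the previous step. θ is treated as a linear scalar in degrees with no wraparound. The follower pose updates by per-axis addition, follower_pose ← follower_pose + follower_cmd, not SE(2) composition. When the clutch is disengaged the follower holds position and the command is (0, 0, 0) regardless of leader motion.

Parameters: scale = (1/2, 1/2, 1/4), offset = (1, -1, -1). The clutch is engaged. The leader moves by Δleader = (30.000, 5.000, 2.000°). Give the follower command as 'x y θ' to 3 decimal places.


16.000 1.500 -0.500

axis x: 1/2·30.000 + 1 = 16.000
axis y: 1/2·5.000 + -1 = 1.500
axis θ: 1/4·2.000 + -1 = -0.500


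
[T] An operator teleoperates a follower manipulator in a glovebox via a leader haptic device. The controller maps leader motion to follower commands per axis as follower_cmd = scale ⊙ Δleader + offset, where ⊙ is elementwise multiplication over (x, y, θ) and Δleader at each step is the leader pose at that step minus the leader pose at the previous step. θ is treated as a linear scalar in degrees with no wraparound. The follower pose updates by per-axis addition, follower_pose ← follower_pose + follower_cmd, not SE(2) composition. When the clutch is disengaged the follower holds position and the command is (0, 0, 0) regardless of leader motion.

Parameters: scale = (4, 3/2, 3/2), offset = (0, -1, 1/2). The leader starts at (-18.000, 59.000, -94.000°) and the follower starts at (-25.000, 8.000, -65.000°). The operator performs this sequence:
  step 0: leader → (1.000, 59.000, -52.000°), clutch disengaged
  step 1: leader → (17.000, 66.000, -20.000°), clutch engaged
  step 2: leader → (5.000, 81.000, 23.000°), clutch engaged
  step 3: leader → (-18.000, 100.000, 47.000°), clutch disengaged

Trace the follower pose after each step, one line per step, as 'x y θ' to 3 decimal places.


-25.000 8.000 -65.000
39.000 17.500 -16.500
-9.000 39.000 48.500
-9.000 39.000 48.500

step 0: Δleader=(19.000, 0.000, 42.000°), disengaged; cmd=(0,0,0) → follower holds at (-25.000, 8.000, -65.000°)
step 1: Δleader=(16.000, 7.000, 32.000°), engaged; cmd=(64.000, 9.500, 48.500°) → follower=(39.000, 17.500, -16.500°)
step 2: Δleader=(-12.000, 15.000, 43.000°), engaged; cmd=(-48.000, 21.500, 65.000°) → follower=(-9.000, 39.000, 48.500°)
step 3: Δleader=(-23.000, 19.000, 24.000°), disengaged; cmd=(0,0,0) → follower holds at (-9.000, 39.000, 48.500°)


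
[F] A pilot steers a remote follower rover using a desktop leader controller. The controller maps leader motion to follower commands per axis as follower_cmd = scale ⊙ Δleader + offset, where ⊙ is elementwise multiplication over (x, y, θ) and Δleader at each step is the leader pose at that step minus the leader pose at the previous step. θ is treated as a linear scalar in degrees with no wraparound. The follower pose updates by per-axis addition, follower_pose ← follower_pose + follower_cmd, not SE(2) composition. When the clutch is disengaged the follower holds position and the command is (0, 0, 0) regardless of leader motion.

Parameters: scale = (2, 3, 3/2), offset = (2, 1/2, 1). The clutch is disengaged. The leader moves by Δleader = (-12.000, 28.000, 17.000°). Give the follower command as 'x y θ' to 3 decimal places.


0.000 0.000 0.000

clutch disengaged → follower holds; cmd = (0, 0, 0)


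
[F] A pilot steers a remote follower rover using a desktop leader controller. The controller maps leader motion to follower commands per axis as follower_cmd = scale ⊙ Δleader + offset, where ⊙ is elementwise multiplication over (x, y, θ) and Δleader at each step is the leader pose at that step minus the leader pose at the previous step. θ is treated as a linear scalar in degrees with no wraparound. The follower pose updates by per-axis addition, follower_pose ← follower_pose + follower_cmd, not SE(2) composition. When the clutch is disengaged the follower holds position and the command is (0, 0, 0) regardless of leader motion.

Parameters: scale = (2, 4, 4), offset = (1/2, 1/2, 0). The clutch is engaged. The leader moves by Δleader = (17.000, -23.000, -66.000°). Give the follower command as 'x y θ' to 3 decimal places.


34.500 -91.500 -264.000

axis x: 2·17.000 + 1/2 = 34.500
axis y: 4·-23.000 + 1/2 = -91.500
axis θ: 4·-66.000 + 0 = -264.000


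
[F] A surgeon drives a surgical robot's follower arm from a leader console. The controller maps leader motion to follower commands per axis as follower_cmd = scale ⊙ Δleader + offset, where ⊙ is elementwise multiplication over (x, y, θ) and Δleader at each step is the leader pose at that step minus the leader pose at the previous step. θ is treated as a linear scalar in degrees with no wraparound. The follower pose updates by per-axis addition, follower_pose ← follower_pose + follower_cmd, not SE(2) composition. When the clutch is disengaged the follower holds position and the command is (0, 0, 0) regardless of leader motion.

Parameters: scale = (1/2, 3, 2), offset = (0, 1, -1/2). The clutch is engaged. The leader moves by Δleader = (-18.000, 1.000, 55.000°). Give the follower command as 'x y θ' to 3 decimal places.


axis x: 1/2·-18.000 + 0 = -9.000
axis y: 3·1.000 + 1 = 4.000
axis θ: 2·55.000 + -1/2 = 109.500

-9.000 4.000 109.500


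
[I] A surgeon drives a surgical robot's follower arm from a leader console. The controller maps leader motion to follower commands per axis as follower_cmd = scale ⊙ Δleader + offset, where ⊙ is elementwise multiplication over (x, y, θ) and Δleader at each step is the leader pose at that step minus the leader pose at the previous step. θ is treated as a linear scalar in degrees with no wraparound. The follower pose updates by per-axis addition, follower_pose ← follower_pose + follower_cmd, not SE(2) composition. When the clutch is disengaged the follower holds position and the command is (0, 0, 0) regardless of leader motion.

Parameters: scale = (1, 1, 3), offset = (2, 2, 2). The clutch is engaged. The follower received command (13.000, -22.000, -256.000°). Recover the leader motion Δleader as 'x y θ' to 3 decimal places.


axis x: (13.000 − 2) / (1) = 11.000
axis y: (-22.000 − 2) / (1) = -24.000
axis θ: (-256.000 − 2) / (3) = -86.000

11.000 -24.000 -86.000


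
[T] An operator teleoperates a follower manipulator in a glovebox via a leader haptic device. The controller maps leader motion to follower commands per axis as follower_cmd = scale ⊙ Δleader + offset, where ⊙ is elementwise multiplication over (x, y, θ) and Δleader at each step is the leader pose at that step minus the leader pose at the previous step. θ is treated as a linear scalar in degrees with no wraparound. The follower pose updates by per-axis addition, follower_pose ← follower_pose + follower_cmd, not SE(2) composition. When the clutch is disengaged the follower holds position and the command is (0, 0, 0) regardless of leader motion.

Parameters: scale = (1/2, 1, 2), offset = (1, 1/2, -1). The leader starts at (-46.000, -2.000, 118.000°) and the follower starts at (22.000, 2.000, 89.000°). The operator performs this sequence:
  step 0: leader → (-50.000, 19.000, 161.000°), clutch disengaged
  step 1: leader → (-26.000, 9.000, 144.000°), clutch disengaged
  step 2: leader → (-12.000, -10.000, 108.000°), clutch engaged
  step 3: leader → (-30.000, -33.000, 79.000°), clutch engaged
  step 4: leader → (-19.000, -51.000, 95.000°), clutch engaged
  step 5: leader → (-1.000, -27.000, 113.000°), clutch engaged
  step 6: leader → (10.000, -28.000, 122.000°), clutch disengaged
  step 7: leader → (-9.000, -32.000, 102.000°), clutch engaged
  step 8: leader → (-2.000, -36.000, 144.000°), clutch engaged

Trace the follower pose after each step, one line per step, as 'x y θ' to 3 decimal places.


step 0: Δleader=(-4.000, 21.000, 43.000°), disengaged; cmd=(0,0,0) → follower holds at (22.000, 2.000, 89.000°)
step 1: Δleader=(24.000, -10.000, -17.000°), disengaged; cmd=(0,0,0) → follower holds at (22.000, 2.000, 89.000°)
step 2: Δleader=(14.000, -19.000, -36.000°), engaged; cmd=(8.000, -18.500, -73.000°) → follower=(30.000, -16.500, 16.000°)
step 3: Δleader=(-18.000, -23.000, -29.000°), engaged; cmd=(-8.000, -22.500, -59.000°) → follower=(22.000, -39.000, -43.000°)
step 4: Δleader=(11.000, -18.000, 16.000°), engaged; cmd=(6.500, -17.500, 31.000°) → follower=(28.500, -56.500, -12.000°)
step 5: Δleader=(18.000, 24.000, 18.000°), engaged; cmd=(10.000, 24.500, 35.000°) → follower=(38.500, -32.000, 23.000°)
step 6: Δleader=(11.000, -1.000, 9.000°), disengaged; cmd=(0,0,0) → follower holds at (38.500, -32.000, 23.000°)
step 7: Δleader=(-19.000, -4.000, -20.000°), engaged; cmd=(-8.500, -3.500, -41.000°) → follower=(30.000, -35.500, -18.000°)
step 8: Δleader=(7.000, -4.000, 42.000°), engaged; cmd=(4.500, -3.500, 83.000°) → follower=(34.500, -39.000, 65.000°)

22.000 2.000 89.000
22.000 2.000 89.000
30.000 -16.500 16.000
22.000 -39.000 -43.000
28.500 -56.500 -12.000
38.500 -32.000 23.000
38.500 -32.000 23.000
30.000 -35.500 -18.000
34.500 -39.000 65.000


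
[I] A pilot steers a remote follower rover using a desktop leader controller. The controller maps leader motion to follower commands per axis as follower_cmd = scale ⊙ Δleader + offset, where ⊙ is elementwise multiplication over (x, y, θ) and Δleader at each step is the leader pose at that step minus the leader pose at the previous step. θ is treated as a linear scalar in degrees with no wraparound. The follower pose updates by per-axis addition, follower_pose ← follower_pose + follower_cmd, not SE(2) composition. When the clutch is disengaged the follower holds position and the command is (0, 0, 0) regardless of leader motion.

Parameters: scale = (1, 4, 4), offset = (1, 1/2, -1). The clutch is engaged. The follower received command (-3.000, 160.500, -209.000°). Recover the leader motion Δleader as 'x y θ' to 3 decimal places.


-4.000 40.000 -52.000

axis x: (-3.000 − 1) / (1) = -4.000
axis y: (160.500 − 1/2) / (4) = 40.000
axis θ: (-209.000 − -1) / (4) = -52.000


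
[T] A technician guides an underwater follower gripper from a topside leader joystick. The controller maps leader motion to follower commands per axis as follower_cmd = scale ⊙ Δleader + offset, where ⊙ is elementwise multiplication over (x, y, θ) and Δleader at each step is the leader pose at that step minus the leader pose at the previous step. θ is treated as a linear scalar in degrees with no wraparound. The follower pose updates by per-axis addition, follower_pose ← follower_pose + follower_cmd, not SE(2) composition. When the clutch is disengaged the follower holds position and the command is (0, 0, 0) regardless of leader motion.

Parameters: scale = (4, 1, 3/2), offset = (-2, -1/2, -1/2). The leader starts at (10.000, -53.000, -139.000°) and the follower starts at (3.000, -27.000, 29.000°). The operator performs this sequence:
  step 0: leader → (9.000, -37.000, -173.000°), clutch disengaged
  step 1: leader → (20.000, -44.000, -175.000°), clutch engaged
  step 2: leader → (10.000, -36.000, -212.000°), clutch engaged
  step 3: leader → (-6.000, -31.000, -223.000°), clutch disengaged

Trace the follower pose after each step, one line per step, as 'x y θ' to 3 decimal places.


step 0: Δleader=(-1.000, 16.000, -34.000°), disengaged; cmd=(0,0,0) → follower holds at (3.000, -27.000, 29.000°)
step 1: Δleader=(11.000, -7.000, -2.000°), engaged; cmd=(42.000, -7.500, -3.500°) → follower=(45.000, -34.500, 25.500°)
step 2: Δleader=(-10.000, 8.000, -37.000°), engaged; cmd=(-42.000, 7.500, -56.000°) → follower=(3.000, -27.000, -30.500°)
step 3: Δleader=(-16.000, 5.000, -11.000°), disengaged; cmd=(0,0,0) → follower holds at (3.000, -27.000, -30.500°)

3.000 -27.000 29.000
45.000 -34.500 25.500
3.000 -27.000 -30.500
3.000 -27.000 -30.500


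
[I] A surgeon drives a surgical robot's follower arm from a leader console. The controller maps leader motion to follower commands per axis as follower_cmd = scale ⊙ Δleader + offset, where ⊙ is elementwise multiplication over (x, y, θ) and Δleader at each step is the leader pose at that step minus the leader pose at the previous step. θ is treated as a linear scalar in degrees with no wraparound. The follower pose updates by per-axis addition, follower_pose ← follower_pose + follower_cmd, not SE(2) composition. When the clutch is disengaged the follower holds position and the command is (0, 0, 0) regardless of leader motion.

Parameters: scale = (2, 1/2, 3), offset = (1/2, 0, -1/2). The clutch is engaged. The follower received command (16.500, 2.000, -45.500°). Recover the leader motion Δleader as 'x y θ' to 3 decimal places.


8.000 4.000 -15.000

axis x: (16.500 − 1/2) / (2) = 8.000
axis y: (2.000 − 0) / (1/2) = 4.000
axis θ: (-45.500 − -1/2) / (3) = -15.000


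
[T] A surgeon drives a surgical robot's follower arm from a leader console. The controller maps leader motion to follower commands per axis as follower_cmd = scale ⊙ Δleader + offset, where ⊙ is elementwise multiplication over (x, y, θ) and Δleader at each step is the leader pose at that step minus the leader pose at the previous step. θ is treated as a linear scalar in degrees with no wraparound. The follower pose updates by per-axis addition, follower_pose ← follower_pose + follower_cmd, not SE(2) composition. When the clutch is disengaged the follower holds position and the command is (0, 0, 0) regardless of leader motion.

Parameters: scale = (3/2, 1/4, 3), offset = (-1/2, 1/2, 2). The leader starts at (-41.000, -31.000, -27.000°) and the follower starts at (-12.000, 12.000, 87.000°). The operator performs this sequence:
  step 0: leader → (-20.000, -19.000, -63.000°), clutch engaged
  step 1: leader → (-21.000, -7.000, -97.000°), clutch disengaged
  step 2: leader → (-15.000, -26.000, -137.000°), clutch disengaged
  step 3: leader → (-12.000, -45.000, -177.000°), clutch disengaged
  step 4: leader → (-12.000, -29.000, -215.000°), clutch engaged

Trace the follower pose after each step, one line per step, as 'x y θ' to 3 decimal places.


19.000 15.500 -19.000
19.000 15.500 -19.000
19.000 15.500 -19.000
19.000 15.500 -19.000
18.500 20.000 -131.000

step 0: Δleader=(21.000, 12.000, -36.000°), engaged; cmd=(31.000, 3.500, -106.000°) → follower=(19.000, 15.500, -19.000°)
step 1: Δleader=(-1.000, 12.000, -34.000°), disengaged; cmd=(0,0,0) → follower holds at (19.000, 15.500, -19.000°)
step 2: Δleader=(6.000, -19.000, -40.000°), disengaged; cmd=(0,0,0) → follower holds at (19.000, 15.500, -19.000°)
step 3: Δleader=(3.000, -19.000, -40.000°), disengaged; cmd=(0,0,0) → follower holds at (19.000, 15.500, -19.000°)
step 4: Δleader=(0.000, 16.000, -38.000°), engaged; cmd=(-0.500, 4.500, -112.000°) → follower=(18.500, 20.000, -131.000°)


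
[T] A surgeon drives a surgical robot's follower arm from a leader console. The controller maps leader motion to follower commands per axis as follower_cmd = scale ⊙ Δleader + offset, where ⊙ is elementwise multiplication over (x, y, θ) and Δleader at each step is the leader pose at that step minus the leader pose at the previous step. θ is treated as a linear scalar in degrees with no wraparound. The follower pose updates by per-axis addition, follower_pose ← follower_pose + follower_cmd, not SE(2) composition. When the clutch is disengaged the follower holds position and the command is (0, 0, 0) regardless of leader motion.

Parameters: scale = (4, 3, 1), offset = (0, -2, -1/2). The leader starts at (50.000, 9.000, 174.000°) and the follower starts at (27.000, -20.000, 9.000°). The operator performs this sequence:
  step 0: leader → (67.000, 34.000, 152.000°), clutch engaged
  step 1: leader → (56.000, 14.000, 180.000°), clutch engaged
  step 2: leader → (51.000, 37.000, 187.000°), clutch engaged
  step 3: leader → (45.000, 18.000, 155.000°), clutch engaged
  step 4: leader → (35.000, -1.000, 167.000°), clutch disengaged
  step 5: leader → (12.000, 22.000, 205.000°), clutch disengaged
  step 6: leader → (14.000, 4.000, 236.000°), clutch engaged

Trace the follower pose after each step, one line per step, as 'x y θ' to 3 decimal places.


step 0: Δleader=(17.000, 25.000, -22.000°), engaged; cmd=(68.000, 73.000, -22.500°) → follower=(95.000, 53.000, -13.500°)
step 1: Δleader=(-11.000, -20.000, 28.000°), engaged; cmd=(-44.000, -62.000, 27.500°) → follower=(51.000, -9.000, 14.000°)
step 2: Δleader=(-5.000, 23.000, 7.000°), engaged; cmd=(-20.000, 67.000, 6.500°) → follower=(31.000, 58.000, 20.500°)
step 3: Δleader=(-6.000, -19.000, -32.000°), engaged; cmd=(-24.000, -59.000, -32.500°) → follower=(7.000, -1.000, -12.000°)
step 4: Δleader=(-10.000, -19.000, 12.000°), disengaged; cmd=(0,0,0) → follower holds at (7.000, -1.000, -12.000°)
step 5: Δleader=(-23.000, 23.000, 38.000°), disengaged; cmd=(0,0,0) → follower holds at (7.000, -1.000, -12.000°)
step 6: Δleader=(2.000, -18.000, 31.000°), engaged; cmd=(8.000, -56.000, 30.500°) → follower=(15.000, -57.000, 18.500°)

95.000 53.000 -13.500
51.000 -9.000 14.000
31.000 58.000 20.500
7.000 -1.000 -12.000
7.000 -1.000 -12.000
7.000 -1.000 -12.000
15.000 -57.000 18.500


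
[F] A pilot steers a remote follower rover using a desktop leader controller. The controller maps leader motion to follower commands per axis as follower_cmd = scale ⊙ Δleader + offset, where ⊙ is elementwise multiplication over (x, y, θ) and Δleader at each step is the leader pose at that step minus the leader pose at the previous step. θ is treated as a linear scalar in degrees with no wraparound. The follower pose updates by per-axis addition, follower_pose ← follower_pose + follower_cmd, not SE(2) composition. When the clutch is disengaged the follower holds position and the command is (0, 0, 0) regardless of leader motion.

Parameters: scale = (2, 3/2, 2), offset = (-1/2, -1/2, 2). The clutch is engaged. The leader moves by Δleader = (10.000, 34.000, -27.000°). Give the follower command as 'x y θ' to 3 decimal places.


19.500 50.500 -52.000

axis x: 2·10.000 + -1/2 = 19.500
axis y: 3/2·34.000 + -1/2 = 50.500
axis θ: 2·-27.000 + 2 = -52.000


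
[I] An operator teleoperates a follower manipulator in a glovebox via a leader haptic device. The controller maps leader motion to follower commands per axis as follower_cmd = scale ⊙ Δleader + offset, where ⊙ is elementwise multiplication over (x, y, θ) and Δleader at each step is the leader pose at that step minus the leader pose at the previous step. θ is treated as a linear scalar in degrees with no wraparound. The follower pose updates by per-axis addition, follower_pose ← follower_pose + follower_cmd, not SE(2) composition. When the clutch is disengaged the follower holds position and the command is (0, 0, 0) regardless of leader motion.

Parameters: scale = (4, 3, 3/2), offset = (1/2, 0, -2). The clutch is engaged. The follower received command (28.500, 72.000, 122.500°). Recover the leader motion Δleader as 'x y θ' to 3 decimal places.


axis x: (28.500 − 1/2) / (4) = 7.000
axis y: (72.000 − 0) / (3) = 24.000
axis θ: (122.500 − -2) / (3/2) = 83.000

7.000 24.000 83.000


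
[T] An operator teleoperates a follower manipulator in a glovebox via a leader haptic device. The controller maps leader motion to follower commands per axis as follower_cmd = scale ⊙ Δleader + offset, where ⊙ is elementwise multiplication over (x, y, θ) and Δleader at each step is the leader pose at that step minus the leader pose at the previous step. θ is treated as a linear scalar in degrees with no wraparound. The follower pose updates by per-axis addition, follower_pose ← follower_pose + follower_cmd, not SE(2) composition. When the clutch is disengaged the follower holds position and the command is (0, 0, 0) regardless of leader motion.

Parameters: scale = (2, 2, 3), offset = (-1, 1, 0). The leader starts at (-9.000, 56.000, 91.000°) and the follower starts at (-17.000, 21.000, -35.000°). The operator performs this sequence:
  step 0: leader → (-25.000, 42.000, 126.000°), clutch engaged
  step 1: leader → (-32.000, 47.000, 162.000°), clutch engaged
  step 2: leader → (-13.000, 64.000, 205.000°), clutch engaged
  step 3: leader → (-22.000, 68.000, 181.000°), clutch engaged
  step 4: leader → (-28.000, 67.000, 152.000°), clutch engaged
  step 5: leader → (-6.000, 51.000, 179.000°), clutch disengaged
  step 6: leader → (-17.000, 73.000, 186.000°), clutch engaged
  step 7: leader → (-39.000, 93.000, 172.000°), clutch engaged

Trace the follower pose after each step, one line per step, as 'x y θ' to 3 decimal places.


-50.000 -6.000 70.000
-65.000 5.000 178.000
-28.000 40.000 307.000
-47.000 49.000 235.000
-60.000 48.000 148.000
-60.000 48.000 148.000
-83.000 93.000 169.000
-128.000 134.000 127.000

step 0: Δleader=(-16.000, -14.000, 35.000°), engaged; cmd=(-33.000, -27.000, 105.000°) → follower=(-50.000, -6.000, 70.000°)
step 1: Δleader=(-7.000, 5.000, 36.000°), engaged; cmd=(-15.000, 11.000, 108.000°) → follower=(-65.000, 5.000, 178.000°)
step 2: Δleader=(19.000, 17.000, 43.000°), engaged; cmd=(37.000, 35.000, 129.000°) → follower=(-28.000, 40.000, 307.000°)
step 3: Δleader=(-9.000, 4.000, -24.000°), engaged; cmd=(-19.000, 9.000, -72.000°) → follower=(-47.000, 49.000, 235.000°)
step 4: Δleader=(-6.000, -1.000, -29.000°), engaged; cmd=(-13.000, -1.000, -87.000°) → follower=(-60.000, 48.000, 148.000°)
step 5: Δleader=(22.000, -16.000, 27.000°), disengaged; cmd=(0,0,0) → follower holds at (-60.000, 48.000, 148.000°)
step 6: Δleader=(-11.000, 22.000, 7.000°), engaged; cmd=(-23.000, 45.000, 21.000°) → follower=(-83.000, 93.000, 169.000°)
step 7: Δleader=(-22.000, 20.000, -14.000°), engaged; cmd=(-45.000, 41.000, -42.000°) → follower=(-128.000, 134.000, 127.000°)


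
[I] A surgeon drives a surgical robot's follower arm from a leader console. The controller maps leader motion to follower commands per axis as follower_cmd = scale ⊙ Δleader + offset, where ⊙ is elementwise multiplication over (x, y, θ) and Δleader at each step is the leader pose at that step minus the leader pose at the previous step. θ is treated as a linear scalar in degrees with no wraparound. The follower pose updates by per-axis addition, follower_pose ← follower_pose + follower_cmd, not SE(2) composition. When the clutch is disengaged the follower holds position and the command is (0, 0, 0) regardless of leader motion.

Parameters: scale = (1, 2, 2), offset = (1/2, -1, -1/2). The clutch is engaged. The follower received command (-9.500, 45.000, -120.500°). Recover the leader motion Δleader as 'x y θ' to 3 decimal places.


axis x: (-9.500 − 1/2) / (1) = -10.000
axis y: (45.000 − -1) / (2) = 23.000
axis θ: (-120.500 − -1/2) / (2) = -60.000

-10.000 23.000 -60.000


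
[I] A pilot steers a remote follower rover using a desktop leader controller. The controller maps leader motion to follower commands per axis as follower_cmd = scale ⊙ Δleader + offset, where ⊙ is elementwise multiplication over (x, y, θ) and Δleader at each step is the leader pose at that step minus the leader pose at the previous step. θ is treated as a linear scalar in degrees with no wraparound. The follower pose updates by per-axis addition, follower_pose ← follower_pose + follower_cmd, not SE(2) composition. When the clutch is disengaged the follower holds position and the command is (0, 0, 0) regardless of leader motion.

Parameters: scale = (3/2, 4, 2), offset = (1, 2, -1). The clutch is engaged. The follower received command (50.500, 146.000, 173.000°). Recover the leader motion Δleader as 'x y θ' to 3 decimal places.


axis x: (50.500 − 1) / (3/2) = 33.000
axis y: (146.000 − 2) / (4) = 36.000
axis θ: (173.000 − -1) / (2) = 87.000

33.000 36.000 87.000


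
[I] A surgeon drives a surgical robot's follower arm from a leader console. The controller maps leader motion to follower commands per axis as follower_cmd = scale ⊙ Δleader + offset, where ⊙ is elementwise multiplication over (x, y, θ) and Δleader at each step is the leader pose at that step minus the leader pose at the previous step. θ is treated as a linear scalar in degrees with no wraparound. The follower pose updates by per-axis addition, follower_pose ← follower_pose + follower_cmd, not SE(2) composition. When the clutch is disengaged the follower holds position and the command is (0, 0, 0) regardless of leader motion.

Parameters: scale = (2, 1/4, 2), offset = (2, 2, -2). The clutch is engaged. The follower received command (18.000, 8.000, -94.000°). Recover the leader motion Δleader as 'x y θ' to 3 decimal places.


axis x: (18.000 − 2) / (2) = 8.000
axis y: (8.000 − 2) / (1/4) = 24.000
axis θ: (-94.000 − -2) / (2) = -46.000

8.000 24.000 -46.000


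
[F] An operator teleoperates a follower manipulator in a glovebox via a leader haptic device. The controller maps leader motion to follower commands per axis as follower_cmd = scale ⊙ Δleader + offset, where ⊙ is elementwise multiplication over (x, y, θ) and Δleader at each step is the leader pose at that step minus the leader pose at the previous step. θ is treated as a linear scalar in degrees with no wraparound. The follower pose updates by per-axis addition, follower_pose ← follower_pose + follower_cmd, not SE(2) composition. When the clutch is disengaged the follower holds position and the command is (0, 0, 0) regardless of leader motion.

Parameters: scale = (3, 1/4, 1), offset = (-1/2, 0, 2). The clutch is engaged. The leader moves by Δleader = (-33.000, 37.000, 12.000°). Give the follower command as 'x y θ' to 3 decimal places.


axis x: 3·-33.000 + -1/2 = -99.500
axis y: 1/4·37.000 + 0 = 9.250
axis θ: 1·12.000 + 2 = 14.000

-99.500 9.250 14.000


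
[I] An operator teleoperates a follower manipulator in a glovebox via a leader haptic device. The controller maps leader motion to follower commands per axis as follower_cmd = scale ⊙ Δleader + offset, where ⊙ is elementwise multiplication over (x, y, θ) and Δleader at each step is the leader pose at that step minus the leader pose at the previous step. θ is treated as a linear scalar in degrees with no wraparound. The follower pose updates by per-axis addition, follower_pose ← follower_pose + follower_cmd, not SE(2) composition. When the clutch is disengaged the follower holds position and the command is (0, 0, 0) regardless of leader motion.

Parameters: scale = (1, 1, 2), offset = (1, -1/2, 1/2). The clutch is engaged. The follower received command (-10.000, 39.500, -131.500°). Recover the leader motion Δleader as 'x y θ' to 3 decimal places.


-11.000 40.000 -66.000

axis x: (-10.000 − 1) / (1) = -11.000
axis y: (39.500 − -1/2) / (1) = 40.000
axis θ: (-131.500 − 1/2) / (2) = -66.000


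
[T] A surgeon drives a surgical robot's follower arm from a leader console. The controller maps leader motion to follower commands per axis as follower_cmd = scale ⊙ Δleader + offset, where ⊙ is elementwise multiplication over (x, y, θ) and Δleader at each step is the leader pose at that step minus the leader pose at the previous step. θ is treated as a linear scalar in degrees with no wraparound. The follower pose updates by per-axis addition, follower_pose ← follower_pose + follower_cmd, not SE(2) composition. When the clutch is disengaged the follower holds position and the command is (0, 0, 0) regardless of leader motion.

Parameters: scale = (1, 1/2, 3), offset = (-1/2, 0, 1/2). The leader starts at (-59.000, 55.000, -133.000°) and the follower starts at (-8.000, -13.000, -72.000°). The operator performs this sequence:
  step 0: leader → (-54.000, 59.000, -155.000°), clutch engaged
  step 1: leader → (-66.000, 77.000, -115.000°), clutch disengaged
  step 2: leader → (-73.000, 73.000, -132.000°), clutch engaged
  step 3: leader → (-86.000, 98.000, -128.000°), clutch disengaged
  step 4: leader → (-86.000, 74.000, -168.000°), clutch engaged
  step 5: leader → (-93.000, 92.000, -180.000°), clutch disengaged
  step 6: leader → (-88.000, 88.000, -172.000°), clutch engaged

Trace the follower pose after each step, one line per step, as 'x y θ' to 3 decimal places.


-3.500 -11.000 -137.500
-3.500 -11.000 -137.500
-11.000 -13.000 -188.000
-11.000 -13.000 -188.000
-11.500 -25.000 -307.500
-11.500 -25.000 -307.500
-7.000 -27.000 -283.000

step 0: Δleader=(5.000, 4.000, -22.000°), engaged; cmd=(4.500, 2.000, -65.500°) → follower=(-3.500, -11.000, -137.500°)
step 1: Δleader=(-12.000, 18.000, 40.000°), disengaged; cmd=(0,0,0) → follower holds at (-3.500, -11.000, -137.500°)
step 2: Δleader=(-7.000, -4.000, -17.000°), engaged; cmd=(-7.500, -2.000, -50.500°) → follower=(-11.000, -13.000, -188.000°)
step 3: Δleader=(-13.000, 25.000, 4.000°), disengaged; cmd=(0,0,0) → follower holds at (-11.000, -13.000, -188.000°)
step 4: Δleader=(0.000, -24.000, -40.000°), engaged; cmd=(-0.500, -12.000, -119.500°) → follower=(-11.500, -25.000, -307.500°)
step 5: Δleader=(-7.000, 18.000, -12.000°), disengaged; cmd=(0,0,0) → follower holds at (-11.500, -25.000, -307.500°)
step 6: Δleader=(5.000, -4.000, 8.000°), engaged; cmd=(4.500, -2.000, 24.500°) → follower=(-7.000, -27.000, -283.000°)


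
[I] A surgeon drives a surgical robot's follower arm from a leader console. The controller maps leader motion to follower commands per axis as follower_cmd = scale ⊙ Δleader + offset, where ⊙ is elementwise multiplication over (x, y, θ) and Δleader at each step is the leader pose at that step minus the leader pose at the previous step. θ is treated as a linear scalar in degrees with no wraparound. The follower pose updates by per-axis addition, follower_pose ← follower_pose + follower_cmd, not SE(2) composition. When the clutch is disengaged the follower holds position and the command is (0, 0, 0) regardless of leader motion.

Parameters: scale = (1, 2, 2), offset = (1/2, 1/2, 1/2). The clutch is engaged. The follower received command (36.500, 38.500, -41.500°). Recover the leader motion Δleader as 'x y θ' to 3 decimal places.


axis x: (36.500 − 1/2) / (1) = 36.000
axis y: (38.500 − 1/2) / (2) = 19.000
axis θ: (-41.500 − 1/2) / (2) = -21.000

36.000 19.000 -21.000
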